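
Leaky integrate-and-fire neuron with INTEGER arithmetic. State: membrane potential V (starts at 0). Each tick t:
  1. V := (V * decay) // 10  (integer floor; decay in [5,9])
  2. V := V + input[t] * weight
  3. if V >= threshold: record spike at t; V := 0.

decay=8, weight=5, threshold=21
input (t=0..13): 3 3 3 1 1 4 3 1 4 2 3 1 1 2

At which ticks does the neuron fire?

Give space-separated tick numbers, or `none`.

t=0: input=3 -> V=15
t=1: input=3 -> V=0 FIRE
t=2: input=3 -> V=15
t=3: input=1 -> V=17
t=4: input=1 -> V=18
t=5: input=4 -> V=0 FIRE
t=6: input=3 -> V=15
t=7: input=1 -> V=17
t=8: input=4 -> V=0 FIRE
t=9: input=2 -> V=10
t=10: input=3 -> V=0 FIRE
t=11: input=1 -> V=5
t=12: input=1 -> V=9
t=13: input=2 -> V=17

Answer: 1 5 8 10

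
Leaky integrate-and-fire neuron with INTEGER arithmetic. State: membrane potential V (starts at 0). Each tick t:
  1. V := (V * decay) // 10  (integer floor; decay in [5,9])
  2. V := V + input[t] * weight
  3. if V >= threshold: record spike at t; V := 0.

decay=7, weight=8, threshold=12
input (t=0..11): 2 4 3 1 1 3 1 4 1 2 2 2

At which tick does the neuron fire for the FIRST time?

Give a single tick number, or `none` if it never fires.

Answer: 0

Derivation:
t=0: input=2 -> V=0 FIRE
t=1: input=4 -> V=0 FIRE
t=2: input=3 -> V=0 FIRE
t=3: input=1 -> V=8
t=4: input=1 -> V=0 FIRE
t=5: input=3 -> V=0 FIRE
t=6: input=1 -> V=8
t=7: input=4 -> V=0 FIRE
t=8: input=1 -> V=8
t=9: input=2 -> V=0 FIRE
t=10: input=2 -> V=0 FIRE
t=11: input=2 -> V=0 FIRE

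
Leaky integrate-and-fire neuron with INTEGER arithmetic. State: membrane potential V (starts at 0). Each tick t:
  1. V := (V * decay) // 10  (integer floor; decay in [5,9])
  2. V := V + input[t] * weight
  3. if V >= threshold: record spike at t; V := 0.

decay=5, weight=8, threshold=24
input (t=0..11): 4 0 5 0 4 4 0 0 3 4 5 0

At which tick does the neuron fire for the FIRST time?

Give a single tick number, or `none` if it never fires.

t=0: input=4 -> V=0 FIRE
t=1: input=0 -> V=0
t=2: input=5 -> V=0 FIRE
t=3: input=0 -> V=0
t=4: input=4 -> V=0 FIRE
t=5: input=4 -> V=0 FIRE
t=6: input=0 -> V=0
t=7: input=0 -> V=0
t=8: input=3 -> V=0 FIRE
t=9: input=4 -> V=0 FIRE
t=10: input=5 -> V=0 FIRE
t=11: input=0 -> V=0

Answer: 0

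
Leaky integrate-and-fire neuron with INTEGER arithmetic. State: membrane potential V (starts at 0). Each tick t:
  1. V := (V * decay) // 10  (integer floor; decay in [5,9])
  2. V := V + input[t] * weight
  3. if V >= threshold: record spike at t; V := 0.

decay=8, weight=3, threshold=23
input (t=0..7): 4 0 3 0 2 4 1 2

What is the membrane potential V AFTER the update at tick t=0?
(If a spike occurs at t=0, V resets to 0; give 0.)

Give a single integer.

Answer: 12

Derivation:
t=0: input=4 -> V=12
t=1: input=0 -> V=9
t=2: input=3 -> V=16
t=3: input=0 -> V=12
t=4: input=2 -> V=15
t=5: input=4 -> V=0 FIRE
t=6: input=1 -> V=3
t=7: input=2 -> V=8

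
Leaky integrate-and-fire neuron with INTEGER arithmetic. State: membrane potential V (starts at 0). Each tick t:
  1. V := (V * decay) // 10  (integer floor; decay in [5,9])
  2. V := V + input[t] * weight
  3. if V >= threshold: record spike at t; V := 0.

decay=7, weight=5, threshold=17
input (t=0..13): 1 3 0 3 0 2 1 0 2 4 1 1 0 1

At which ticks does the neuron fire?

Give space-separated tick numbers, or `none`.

t=0: input=1 -> V=5
t=1: input=3 -> V=0 FIRE
t=2: input=0 -> V=0
t=3: input=3 -> V=15
t=4: input=0 -> V=10
t=5: input=2 -> V=0 FIRE
t=6: input=1 -> V=5
t=7: input=0 -> V=3
t=8: input=2 -> V=12
t=9: input=4 -> V=0 FIRE
t=10: input=1 -> V=5
t=11: input=1 -> V=8
t=12: input=0 -> V=5
t=13: input=1 -> V=8

Answer: 1 5 9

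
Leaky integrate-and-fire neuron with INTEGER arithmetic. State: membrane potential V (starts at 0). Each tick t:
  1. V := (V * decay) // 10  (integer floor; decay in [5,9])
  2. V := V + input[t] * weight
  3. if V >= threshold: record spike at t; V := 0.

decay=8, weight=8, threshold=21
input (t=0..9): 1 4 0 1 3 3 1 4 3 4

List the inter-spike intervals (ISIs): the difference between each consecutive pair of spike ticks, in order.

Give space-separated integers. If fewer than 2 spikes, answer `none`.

t=0: input=1 -> V=8
t=1: input=4 -> V=0 FIRE
t=2: input=0 -> V=0
t=3: input=1 -> V=8
t=4: input=3 -> V=0 FIRE
t=5: input=3 -> V=0 FIRE
t=6: input=1 -> V=8
t=7: input=4 -> V=0 FIRE
t=8: input=3 -> V=0 FIRE
t=9: input=4 -> V=0 FIRE

Answer: 3 1 2 1 1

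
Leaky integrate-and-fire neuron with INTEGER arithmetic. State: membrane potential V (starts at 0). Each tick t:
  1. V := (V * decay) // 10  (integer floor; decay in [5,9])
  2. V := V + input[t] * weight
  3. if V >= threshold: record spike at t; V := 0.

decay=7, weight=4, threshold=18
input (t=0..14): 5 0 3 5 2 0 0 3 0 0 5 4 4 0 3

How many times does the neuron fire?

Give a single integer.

t=0: input=5 -> V=0 FIRE
t=1: input=0 -> V=0
t=2: input=3 -> V=12
t=3: input=5 -> V=0 FIRE
t=4: input=2 -> V=8
t=5: input=0 -> V=5
t=6: input=0 -> V=3
t=7: input=3 -> V=14
t=8: input=0 -> V=9
t=9: input=0 -> V=6
t=10: input=5 -> V=0 FIRE
t=11: input=4 -> V=16
t=12: input=4 -> V=0 FIRE
t=13: input=0 -> V=0
t=14: input=3 -> V=12

Answer: 4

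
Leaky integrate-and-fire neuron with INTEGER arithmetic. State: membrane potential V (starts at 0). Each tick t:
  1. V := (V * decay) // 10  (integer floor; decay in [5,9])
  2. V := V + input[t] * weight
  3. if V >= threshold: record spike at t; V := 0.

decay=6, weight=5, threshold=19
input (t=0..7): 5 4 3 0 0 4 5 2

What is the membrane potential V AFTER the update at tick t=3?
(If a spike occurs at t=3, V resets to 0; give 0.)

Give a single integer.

t=0: input=5 -> V=0 FIRE
t=1: input=4 -> V=0 FIRE
t=2: input=3 -> V=15
t=3: input=0 -> V=9
t=4: input=0 -> V=5
t=5: input=4 -> V=0 FIRE
t=6: input=5 -> V=0 FIRE
t=7: input=2 -> V=10

Answer: 9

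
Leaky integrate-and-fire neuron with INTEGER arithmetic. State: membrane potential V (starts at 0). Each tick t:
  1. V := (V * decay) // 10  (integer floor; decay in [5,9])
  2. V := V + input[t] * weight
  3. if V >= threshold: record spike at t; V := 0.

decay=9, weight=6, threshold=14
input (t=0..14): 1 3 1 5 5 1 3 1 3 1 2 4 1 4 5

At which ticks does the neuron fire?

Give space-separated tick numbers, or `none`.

Answer: 1 3 4 6 8 10 11 13 14

Derivation:
t=0: input=1 -> V=6
t=1: input=3 -> V=0 FIRE
t=2: input=1 -> V=6
t=3: input=5 -> V=0 FIRE
t=4: input=5 -> V=0 FIRE
t=5: input=1 -> V=6
t=6: input=3 -> V=0 FIRE
t=7: input=1 -> V=6
t=8: input=3 -> V=0 FIRE
t=9: input=1 -> V=6
t=10: input=2 -> V=0 FIRE
t=11: input=4 -> V=0 FIRE
t=12: input=1 -> V=6
t=13: input=4 -> V=0 FIRE
t=14: input=5 -> V=0 FIRE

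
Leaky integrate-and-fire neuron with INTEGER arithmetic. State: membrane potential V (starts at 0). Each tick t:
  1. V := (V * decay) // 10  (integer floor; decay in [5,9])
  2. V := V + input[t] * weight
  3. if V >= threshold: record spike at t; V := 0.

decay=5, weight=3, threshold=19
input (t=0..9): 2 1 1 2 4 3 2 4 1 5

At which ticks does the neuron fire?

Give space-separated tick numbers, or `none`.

Answer: 7

Derivation:
t=0: input=2 -> V=6
t=1: input=1 -> V=6
t=2: input=1 -> V=6
t=3: input=2 -> V=9
t=4: input=4 -> V=16
t=5: input=3 -> V=17
t=6: input=2 -> V=14
t=7: input=4 -> V=0 FIRE
t=8: input=1 -> V=3
t=9: input=5 -> V=16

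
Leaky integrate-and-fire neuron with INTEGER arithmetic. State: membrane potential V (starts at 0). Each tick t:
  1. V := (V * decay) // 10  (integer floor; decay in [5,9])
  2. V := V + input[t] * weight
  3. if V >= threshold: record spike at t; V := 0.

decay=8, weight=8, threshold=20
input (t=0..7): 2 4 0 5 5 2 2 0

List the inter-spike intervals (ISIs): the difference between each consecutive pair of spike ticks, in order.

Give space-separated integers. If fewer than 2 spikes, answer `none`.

t=0: input=2 -> V=16
t=1: input=4 -> V=0 FIRE
t=2: input=0 -> V=0
t=3: input=5 -> V=0 FIRE
t=4: input=5 -> V=0 FIRE
t=5: input=2 -> V=16
t=6: input=2 -> V=0 FIRE
t=7: input=0 -> V=0

Answer: 2 1 2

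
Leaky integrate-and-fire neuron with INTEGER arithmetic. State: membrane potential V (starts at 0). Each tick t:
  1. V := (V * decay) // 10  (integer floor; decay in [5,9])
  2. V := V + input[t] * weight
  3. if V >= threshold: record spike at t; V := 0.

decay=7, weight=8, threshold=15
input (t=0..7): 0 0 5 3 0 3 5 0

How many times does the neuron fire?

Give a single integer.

Answer: 4

Derivation:
t=0: input=0 -> V=0
t=1: input=0 -> V=0
t=2: input=5 -> V=0 FIRE
t=3: input=3 -> V=0 FIRE
t=4: input=0 -> V=0
t=5: input=3 -> V=0 FIRE
t=6: input=5 -> V=0 FIRE
t=7: input=0 -> V=0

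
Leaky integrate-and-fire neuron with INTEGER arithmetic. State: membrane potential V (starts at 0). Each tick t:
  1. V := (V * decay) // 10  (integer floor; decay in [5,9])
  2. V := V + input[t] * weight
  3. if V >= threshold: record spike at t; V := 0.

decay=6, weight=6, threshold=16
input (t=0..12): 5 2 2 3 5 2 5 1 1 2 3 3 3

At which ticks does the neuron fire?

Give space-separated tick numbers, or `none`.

Answer: 0 2 3 4 6 9 10 11 12

Derivation:
t=0: input=5 -> V=0 FIRE
t=1: input=2 -> V=12
t=2: input=2 -> V=0 FIRE
t=3: input=3 -> V=0 FIRE
t=4: input=5 -> V=0 FIRE
t=5: input=2 -> V=12
t=6: input=5 -> V=0 FIRE
t=7: input=1 -> V=6
t=8: input=1 -> V=9
t=9: input=2 -> V=0 FIRE
t=10: input=3 -> V=0 FIRE
t=11: input=3 -> V=0 FIRE
t=12: input=3 -> V=0 FIRE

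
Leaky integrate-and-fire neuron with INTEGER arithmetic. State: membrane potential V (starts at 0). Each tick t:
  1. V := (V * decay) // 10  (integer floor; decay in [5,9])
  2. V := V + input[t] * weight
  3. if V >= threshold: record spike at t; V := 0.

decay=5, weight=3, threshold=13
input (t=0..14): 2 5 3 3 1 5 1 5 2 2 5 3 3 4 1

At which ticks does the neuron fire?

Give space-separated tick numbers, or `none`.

Answer: 1 3 5 7 10 12

Derivation:
t=0: input=2 -> V=6
t=1: input=5 -> V=0 FIRE
t=2: input=3 -> V=9
t=3: input=3 -> V=0 FIRE
t=4: input=1 -> V=3
t=5: input=5 -> V=0 FIRE
t=6: input=1 -> V=3
t=7: input=5 -> V=0 FIRE
t=8: input=2 -> V=6
t=9: input=2 -> V=9
t=10: input=5 -> V=0 FIRE
t=11: input=3 -> V=9
t=12: input=3 -> V=0 FIRE
t=13: input=4 -> V=12
t=14: input=1 -> V=9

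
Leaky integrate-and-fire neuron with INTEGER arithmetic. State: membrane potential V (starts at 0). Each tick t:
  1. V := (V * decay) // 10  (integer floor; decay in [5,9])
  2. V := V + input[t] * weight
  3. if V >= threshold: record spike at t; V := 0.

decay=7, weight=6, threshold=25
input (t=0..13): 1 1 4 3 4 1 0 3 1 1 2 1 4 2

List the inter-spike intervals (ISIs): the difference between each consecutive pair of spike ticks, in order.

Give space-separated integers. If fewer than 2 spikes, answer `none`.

t=0: input=1 -> V=6
t=1: input=1 -> V=10
t=2: input=4 -> V=0 FIRE
t=3: input=3 -> V=18
t=4: input=4 -> V=0 FIRE
t=5: input=1 -> V=6
t=6: input=0 -> V=4
t=7: input=3 -> V=20
t=8: input=1 -> V=20
t=9: input=1 -> V=20
t=10: input=2 -> V=0 FIRE
t=11: input=1 -> V=6
t=12: input=4 -> V=0 FIRE
t=13: input=2 -> V=12

Answer: 2 6 2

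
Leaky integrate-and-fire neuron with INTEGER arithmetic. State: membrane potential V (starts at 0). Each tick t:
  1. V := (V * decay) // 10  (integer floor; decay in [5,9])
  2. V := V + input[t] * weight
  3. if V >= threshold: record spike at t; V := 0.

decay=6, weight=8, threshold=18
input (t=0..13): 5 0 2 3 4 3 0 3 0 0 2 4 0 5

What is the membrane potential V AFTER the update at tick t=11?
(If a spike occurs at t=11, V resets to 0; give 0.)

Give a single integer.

Answer: 0

Derivation:
t=0: input=5 -> V=0 FIRE
t=1: input=0 -> V=0
t=2: input=2 -> V=16
t=3: input=3 -> V=0 FIRE
t=4: input=4 -> V=0 FIRE
t=5: input=3 -> V=0 FIRE
t=6: input=0 -> V=0
t=7: input=3 -> V=0 FIRE
t=8: input=0 -> V=0
t=9: input=0 -> V=0
t=10: input=2 -> V=16
t=11: input=4 -> V=0 FIRE
t=12: input=0 -> V=0
t=13: input=5 -> V=0 FIRE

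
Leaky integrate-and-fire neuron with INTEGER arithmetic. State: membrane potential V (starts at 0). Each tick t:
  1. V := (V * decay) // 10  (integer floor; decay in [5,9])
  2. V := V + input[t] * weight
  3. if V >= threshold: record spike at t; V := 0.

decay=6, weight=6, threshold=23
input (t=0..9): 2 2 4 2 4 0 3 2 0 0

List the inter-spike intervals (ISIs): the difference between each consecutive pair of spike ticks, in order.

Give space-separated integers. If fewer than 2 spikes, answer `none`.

t=0: input=2 -> V=12
t=1: input=2 -> V=19
t=2: input=4 -> V=0 FIRE
t=3: input=2 -> V=12
t=4: input=4 -> V=0 FIRE
t=5: input=0 -> V=0
t=6: input=3 -> V=18
t=7: input=2 -> V=22
t=8: input=0 -> V=13
t=9: input=0 -> V=7

Answer: 2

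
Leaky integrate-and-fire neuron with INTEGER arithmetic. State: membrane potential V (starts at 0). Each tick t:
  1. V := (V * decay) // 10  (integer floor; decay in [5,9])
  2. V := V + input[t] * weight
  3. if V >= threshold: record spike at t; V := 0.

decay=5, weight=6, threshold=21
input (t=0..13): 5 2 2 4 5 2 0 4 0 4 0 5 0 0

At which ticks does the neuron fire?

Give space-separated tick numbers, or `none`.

t=0: input=5 -> V=0 FIRE
t=1: input=2 -> V=12
t=2: input=2 -> V=18
t=3: input=4 -> V=0 FIRE
t=4: input=5 -> V=0 FIRE
t=5: input=2 -> V=12
t=6: input=0 -> V=6
t=7: input=4 -> V=0 FIRE
t=8: input=0 -> V=0
t=9: input=4 -> V=0 FIRE
t=10: input=0 -> V=0
t=11: input=5 -> V=0 FIRE
t=12: input=0 -> V=0
t=13: input=0 -> V=0

Answer: 0 3 4 7 9 11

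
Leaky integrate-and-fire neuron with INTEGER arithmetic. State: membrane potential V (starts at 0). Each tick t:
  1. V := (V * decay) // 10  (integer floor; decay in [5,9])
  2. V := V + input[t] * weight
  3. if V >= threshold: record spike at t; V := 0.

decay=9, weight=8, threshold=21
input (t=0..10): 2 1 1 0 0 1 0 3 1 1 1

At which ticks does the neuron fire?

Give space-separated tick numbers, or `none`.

Answer: 1 7 10

Derivation:
t=0: input=2 -> V=16
t=1: input=1 -> V=0 FIRE
t=2: input=1 -> V=8
t=3: input=0 -> V=7
t=4: input=0 -> V=6
t=5: input=1 -> V=13
t=6: input=0 -> V=11
t=7: input=3 -> V=0 FIRE
t=8: input=1 -> V=8
t=9: input=1 -> V=15
t=10: input=1 -> V=0 FIRE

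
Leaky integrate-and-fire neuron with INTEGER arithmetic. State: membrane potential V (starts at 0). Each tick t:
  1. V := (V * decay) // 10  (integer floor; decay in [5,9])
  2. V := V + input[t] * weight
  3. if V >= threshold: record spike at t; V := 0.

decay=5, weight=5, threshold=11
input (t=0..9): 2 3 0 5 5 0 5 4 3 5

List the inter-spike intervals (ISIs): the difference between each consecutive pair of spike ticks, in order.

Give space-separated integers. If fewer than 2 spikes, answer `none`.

Answer: 2 1 2 1 1 1

Derivation:
t=0: input=2 -> V=10
t=1: input=3 -> V=0 FIRE
t=2: input=0 -> V=0
t=3: input=5 -> V=0 FIRE
t=4: input=5 -> V=0 FIRE
t=5: input=0 -> V=0
t=6: input=5 -> V=0 FIRE
t=7: input=4 -> V=0 FIRE
t=8: input=3 -> V=0 FIRE
t=9: input=5 -> V=0 FIRE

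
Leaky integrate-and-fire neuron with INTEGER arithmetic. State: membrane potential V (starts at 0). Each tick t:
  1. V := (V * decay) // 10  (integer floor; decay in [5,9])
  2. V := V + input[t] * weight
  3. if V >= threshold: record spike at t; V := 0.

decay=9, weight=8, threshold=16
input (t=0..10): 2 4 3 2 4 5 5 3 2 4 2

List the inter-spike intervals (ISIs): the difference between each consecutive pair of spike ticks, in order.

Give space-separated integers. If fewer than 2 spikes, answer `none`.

t=0: input=2 -> V=0 FIRE
t=1: input=4 -> V=0 FIRE
t=2: input=3 -> V=0 FIRE
t=3: input=2 -> V=0 FIRE
t=4: input=4 -> V=0 FIRE
t=5: input=5 -> V=0 FIRE
t=6: input=5 -> V=0 FIRE
t=7: input=3 -> V=0 FIRE
t=8: input=2 -> V=0 FIRE
t=9: input=4 -> V=0 FIRE
t=10: input=2 -> V=0 FIRE

Answer: 1 1 1 1 1 1 1 1 1 1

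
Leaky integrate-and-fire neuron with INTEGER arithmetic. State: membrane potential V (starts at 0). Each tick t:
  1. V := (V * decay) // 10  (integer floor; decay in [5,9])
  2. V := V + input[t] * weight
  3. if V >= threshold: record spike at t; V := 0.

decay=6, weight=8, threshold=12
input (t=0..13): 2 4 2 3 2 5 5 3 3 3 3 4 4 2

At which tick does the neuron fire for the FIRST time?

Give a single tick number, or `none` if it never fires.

Answer: 0

Derivation:
t=0: input=2 -> V=0 FIRE
t=1: input=4 -> V=0 FIRE
t=2: input=2 -> V=0 FIRE
t=3: input=3 -> V=0 FIRE
t=4: input=2 -> V=0 FIRE
t=5: input=5 -> V=0 FIRE
t=6: input=5 -> V=0 FIRE
t=7: input=3 -> V=0 FIRE
t=8: input=3 -> V=0 FIRE
t=9: input=3 -> V=0 FIRE
t=10: input=3 -> V=0 FIRE
t=11: input=4 -> V=0 FIRE
t=12: input=4 -> V=0 FIRE
t=13: input=2 -> V=0 FIRE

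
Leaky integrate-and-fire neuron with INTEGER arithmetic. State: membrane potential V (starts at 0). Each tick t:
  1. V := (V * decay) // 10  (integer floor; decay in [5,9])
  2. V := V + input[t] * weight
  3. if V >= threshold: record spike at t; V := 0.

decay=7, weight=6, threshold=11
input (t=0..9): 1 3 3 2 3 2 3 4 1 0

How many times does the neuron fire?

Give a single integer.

Answer: 7

Derivation:
t=0: input=1 -> V=6
t=1: input=3 -> V=0 FIRE
t=2: input=3 -> V=0 FIRE
t=3: input=2 -> V=0 FIRE
t=4: input=3 -> V=0 FIRE
t=5: input=2 -> V=0 FIRE
t=6: input=3 -> V=0 FIRE
t=7: input=4 -> V=0 FIRE
t=8: input=1 -> V=6
t=9: input=0 -> V=4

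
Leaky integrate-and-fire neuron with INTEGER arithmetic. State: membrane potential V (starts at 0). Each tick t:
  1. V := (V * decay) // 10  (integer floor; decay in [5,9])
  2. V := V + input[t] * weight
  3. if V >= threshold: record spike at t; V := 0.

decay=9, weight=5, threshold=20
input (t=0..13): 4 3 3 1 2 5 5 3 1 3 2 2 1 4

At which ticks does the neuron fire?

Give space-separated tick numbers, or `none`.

t=0: input=4 -> V=0 FIRE
t=1: input=3 -> V=15
t=2: input=3 -> V=0 FIRE
t=3: input=1 -> V=5
t=4: input=2 -> V=14
t=5: input=5 -> V=0 FIRE
t=6: input=5 -> V=0 FIRE
t=7: input=3 -> V=15
t=8: input=1 -> V=18
t=9: input=3 -> V=0 FIRE
t=10: input=2 -> V=10
t=11: input=2 -> V=19
t=12: input=1 -> V=0 FIRE
t=13: input=4 -> V=0 FIRE

Answer: 0 2 5 6 9 12 13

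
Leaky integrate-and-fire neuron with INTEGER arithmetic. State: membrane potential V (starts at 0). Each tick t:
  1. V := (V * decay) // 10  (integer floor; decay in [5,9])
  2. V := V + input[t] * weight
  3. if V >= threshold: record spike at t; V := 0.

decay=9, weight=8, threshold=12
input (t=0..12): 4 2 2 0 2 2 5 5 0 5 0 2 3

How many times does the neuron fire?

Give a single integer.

Answer: 10

Derivation:
t=0: input=4 -> V=0 FIRE
t=1: input=2 -> V=0 FIRE
t=2: input=2 -> V=0 FIRE
t=3: input=0 -> V=0
t=4: input=2 -> V=0 FIRE
t=5: input=2 -> V=0 FIRE
t=6: input=5 -> V=0 FIRE
t=7: input=5 -> V=0 FIRE
t=8: input=0 -> V=0
t=9: input=5 -> V=0 FIRE
t=10: input=0 -> V=0
t=11: input=2 -> V=0 FIRE
t=12: input=3 -> V=0 FIRE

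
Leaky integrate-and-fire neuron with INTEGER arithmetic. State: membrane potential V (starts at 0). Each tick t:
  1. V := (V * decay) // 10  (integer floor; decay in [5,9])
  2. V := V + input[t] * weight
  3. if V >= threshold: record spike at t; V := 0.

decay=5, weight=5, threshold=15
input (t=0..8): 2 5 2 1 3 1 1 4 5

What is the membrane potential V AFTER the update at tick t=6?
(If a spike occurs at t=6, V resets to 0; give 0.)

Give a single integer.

Answer: 7

Derivation:
t=0: input=2 -> V=10
t=1: input=5 -> V=0 FIRE
t=2: input=2 -> V=10
t=3: input=1 -> V=10
t=4: input=3 -> V=0 FIRE
t=5: input=1 -> V=5
t=6: input=1 -> V=7
t=7: input=4 -> V=0 FIRE
t=8: input=5 -> V=0 FIRE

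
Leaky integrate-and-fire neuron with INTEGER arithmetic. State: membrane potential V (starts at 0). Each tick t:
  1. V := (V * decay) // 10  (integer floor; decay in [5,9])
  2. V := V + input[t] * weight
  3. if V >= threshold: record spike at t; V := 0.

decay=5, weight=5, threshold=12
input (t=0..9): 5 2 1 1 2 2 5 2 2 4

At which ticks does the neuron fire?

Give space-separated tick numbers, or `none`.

t=0: input=5 -> V=0 FIRE
t=1: input=2 -> V=10
t=2: input=1 -> V=10
t=3: input=1 -> V=10
t=4: input=2 -> V=0 FIRE
t=5: input=2 -> V=10
t=6: input=5 -> V=0 FIRE
t=7: input=2 -> V=10
t=8: input=2 -> V=0 FIRE
t=9: input=4 -> V=0 FIRE

Answer: 0 4 6 8 9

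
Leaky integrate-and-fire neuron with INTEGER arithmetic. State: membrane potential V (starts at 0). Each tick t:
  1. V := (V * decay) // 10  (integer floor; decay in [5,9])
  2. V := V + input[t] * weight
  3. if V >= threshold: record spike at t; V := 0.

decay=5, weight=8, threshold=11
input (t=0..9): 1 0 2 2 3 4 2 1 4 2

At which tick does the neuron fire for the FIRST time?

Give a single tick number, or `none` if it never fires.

t=0: input=1 -> V=8
t=1: input=0 -> V=4
t=2: input=2 -> V=0 FIRE
t=3: input=2 -> V=0 FIRE
t=4: input=3 -> V=0 FIRE
t=5: input=4 -> V=0 FIRE
t=6: input=2 -> V=0 FIRE
t=7: input=1 -> V=8
t=8: input=4 -> V=0 FIRE
t=9: input=2 -> V=0 FIRE

Answer: 2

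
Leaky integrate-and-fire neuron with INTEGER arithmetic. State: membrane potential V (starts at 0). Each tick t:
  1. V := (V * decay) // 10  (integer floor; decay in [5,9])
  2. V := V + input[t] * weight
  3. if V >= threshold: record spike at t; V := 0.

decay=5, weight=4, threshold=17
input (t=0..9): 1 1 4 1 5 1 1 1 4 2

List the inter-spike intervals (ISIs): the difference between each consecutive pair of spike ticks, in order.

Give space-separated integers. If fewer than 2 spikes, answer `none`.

Answer: 2 4

Derivation:
t=0: input=1 -> V=4
t=1: input=1 -> V=6
t=2: input=4 -> V=0 FIRE
t=3: input=1 -> V=4
t=4: input=5 -> V=0 FIRE
t=5: input=1 -> V=4
t=6: input=1 -> V=6
t=7: input=1 -> V=7
t=8: input=4 -> V=0 FIRE
t=9: input=2 -> V=8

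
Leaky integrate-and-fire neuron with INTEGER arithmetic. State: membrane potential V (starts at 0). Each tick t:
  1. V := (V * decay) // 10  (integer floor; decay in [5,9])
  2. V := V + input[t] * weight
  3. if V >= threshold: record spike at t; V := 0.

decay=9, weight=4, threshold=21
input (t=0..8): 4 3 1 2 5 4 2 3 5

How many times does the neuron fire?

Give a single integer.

t=0: input=4 -> V=16
t=1: input=3 -> V=0 FIRE
t=2: input=1 -> V=4
t=3: input=2 -> V=11
t=4: input=5 -> V=0 FIRE
t=5: input=4 -> V=16
t=6: input=2 -> V=0 FIRE
t=7: input=3 -> V=12
t=8: input=5 -> V=0 FIRE

Answer: 4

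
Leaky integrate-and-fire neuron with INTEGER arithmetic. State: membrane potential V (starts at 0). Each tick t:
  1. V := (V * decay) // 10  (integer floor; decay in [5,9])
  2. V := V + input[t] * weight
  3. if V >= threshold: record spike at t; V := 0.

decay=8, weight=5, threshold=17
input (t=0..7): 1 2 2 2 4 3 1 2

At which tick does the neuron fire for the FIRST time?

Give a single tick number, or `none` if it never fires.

Answer: 2

Derivation:
t=0: input=1 -> V=5
t=1: input=2 -> V=14
t=2: input=2 -> V=0 FIRE
t=3: input=2 -> V=10
t=4: input=4 -> V=0 FIRE
t=5: input=3 -> V=15
t=6: input=1 -> V=0 FIRE
t=7: input=2 -> V=10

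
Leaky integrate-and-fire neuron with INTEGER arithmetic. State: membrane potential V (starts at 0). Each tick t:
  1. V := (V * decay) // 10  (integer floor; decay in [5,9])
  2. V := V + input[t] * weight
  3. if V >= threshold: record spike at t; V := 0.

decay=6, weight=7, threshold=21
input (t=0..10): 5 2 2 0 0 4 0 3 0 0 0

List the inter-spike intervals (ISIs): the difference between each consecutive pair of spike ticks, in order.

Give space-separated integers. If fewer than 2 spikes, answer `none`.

Answer: 2 3 2

Derivation:
t=0: input=5 -> V=0 FIRE
t=1: input=2 -> V=14
t=2: input=2 -> V=0 FIRE
t=3: input=0 -> V=0
t=4: input=0 -> V=0
t=5: input=4 -> V=0 FIRE
t=6: input=0 -> V=0
t=7: input=3 -> V=0 FIRE
t=8: input=0 -> V=0
t=9: input=0 -> V=0
t=10: input=0 -> V=0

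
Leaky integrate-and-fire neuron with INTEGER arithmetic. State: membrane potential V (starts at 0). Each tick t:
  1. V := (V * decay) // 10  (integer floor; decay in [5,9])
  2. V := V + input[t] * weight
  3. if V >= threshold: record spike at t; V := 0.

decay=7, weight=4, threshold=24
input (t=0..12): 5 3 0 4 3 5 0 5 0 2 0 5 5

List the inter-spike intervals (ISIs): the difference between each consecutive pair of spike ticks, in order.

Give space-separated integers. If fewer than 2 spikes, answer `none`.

t=0: input=5 -> V=20
t=1: input=3 -> V=0 FIRE
t=2: input=0 -> V=0
t=3: input=4 -> V=16
t=4: input=3 -> V=23
t=5: input=5 -> V=0 FIRE
t=6: input=0 -> V=0
t=7: input=5 -> V=20
t=8: input=0 -> V=14
t=9: input=2 -> V=17
t=10: input=0 -> V=11
t=11: input=5 -> V=0 FIRE
t=12: input=5 -> V=20

Answer: 4 6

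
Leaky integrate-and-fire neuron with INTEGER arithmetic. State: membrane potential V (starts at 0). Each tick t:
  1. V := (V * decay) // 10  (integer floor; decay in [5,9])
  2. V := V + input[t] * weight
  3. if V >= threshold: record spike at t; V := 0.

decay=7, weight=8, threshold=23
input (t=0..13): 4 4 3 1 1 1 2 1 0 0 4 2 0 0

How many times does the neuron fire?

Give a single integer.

Answer: 5

Derivation:
t=0: input=4 -> V=0 FIRE
t=1: input=4 -> V=0 FIRE
t=2: input=3 -> V=0 FIRE
t=3: input=1 -> V=8
t=4: input=1 -> V=13
t=5: input=1 -> V=17
t=6: input=2 -> V=0 FIRE
t=7: input=1 -> V=8
t=8: input=0 -> V=5
t=9: input=0 -> V=3
t=10: input=4 -> V=0 FIRE
t=11: input=2 -> V=16
t=12: input=0 -> V=11
t=13: input=0 -> V=7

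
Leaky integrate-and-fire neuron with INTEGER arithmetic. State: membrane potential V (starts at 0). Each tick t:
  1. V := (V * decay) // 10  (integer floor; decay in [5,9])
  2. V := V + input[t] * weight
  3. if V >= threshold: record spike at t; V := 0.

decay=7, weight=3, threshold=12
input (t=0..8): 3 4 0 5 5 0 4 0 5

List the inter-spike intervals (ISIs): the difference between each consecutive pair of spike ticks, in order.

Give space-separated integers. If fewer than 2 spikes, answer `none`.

Answer: 2 1 2 2

Derivation:
t=0: input=3 -> V=9
t=1: input=4 -> V=0 FIRE
t=2: input=0 -> V=0
t=3: input=5 -> V=0 FIRE
t=4: input=5 -> V=0 FIRE
t=5: input=0 -> V=0
t=6: input=4 -> V=0 FIRE
t=7: input=0 -> V=0
t=8: input=5 -> V=0 FIRE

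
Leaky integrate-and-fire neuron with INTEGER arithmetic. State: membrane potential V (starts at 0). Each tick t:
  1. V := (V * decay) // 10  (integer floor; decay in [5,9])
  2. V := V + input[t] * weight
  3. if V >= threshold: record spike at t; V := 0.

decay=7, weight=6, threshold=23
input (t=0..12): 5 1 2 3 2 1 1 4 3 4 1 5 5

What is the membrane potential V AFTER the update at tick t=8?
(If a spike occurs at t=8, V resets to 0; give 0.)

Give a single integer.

Answer: 18

Derivation:
t=0: input=5 -> V=0 FIRE
t=1: input=1 -> V=6
t=2: input=2 -> V=16
t=3: input=3 -> V=0 FIRE
t=4: input=2 -> V=12
t=5: input=1 -> V=14
t=6: input=1 -> V=15
t=7: input=4 -> V=0 FIRE
t=8: input=3 -> V=18
t=9: input=4 -> V=0 FIRE
t=10: input=1 -> V=6
t=11: input=5 -> V=0 FIRE
t=12: input=5 -> V=0 FIRE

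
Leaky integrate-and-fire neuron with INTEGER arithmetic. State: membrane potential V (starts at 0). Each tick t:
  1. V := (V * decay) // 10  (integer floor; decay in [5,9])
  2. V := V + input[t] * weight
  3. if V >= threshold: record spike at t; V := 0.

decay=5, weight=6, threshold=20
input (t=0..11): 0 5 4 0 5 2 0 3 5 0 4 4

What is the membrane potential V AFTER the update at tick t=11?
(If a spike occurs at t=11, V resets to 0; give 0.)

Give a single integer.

Answer: 0

Derivation:
t=0: input=0 -> V=0
t=1: input=5 -> V=0 FIRE
t=2: input=4 -> V=0 FIRE
t=3: input=0 -> V=0
t=4: input=5 -> V=0 FIRE
t=5: input=2 -> V=12
t=6: input=0 -> V=6
t=7: input=3 -> V=0 FIRE
t=8: input=5 -> V=0 FIRE
t=9: input=0 -> V=0
t=10: input=4 -> V=0 FIRE
t=11: input=4 -> V=0 FIRE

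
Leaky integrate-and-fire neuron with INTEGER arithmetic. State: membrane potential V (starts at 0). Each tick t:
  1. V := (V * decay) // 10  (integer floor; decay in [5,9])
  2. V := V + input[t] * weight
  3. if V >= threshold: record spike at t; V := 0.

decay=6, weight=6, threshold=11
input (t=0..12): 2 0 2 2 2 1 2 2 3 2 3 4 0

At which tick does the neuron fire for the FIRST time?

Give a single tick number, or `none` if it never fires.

t=0: input=2 -> V=0 FIRE
t=1: input=0 -> V=0
t=2: input=2 -> V=0 FIRE
t=3: input=2 -> V=0 FIRE
t=4: input=2 -> V=0 FIRE
t=5: input=1 -> V=6
t=6: input=2 -> V=0 FIRE
t=7: input=2 -> V=0 FIRE
t=8: input=3 -> V=0 FIRE
t=9: input=2 -> V=0 FIRE
t=10: input=3 -> V=0 FIRE
t=11: input=4 -> V=0 FIRE
t=12: input=0 -> V=0

Answer: 0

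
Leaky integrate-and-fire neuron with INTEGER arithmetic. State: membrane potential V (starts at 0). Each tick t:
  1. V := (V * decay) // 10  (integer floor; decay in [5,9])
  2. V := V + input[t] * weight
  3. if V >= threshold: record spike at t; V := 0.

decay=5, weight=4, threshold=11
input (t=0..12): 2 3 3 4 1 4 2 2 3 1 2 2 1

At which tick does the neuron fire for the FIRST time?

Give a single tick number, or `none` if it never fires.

Answer: 1

Derivation:
t=0: input=2 -> V=8
t=1: input=3 -> V=0 FIRE
t=2: input=3 -> V=0 FIRE
t=3: input=4 -> V=0 FIRE
t=4: input=1 -> V=4
t=5: input=4 -> V=0 FIRE
t=6: input=2 -> V=8
t=7: input=2 -> V=0 FIRE
t=8: input=3 -> V=0 FIRE
t=9: input=1 -> V=4
t=10: input=2 -> V=10
t=11: input=2 -> V=0 FIRE
t=12: input=1 -> V=4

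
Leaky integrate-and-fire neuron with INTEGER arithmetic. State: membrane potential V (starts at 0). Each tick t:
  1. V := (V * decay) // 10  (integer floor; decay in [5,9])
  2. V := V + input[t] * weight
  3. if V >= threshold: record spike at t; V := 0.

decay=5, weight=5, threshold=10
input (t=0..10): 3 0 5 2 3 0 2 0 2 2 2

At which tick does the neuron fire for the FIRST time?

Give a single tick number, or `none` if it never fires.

t=0: input=3 -> V=0 FIRE
t=1: input=0 -> V=0
t=2: input=5 -> V=0 FIRE
t=3: input=2 -> V=0 FIRE
t=4: input=3 -> V=0 FIRE
t=5: input=0 -> V=0
t=6: input=2 -> V=0 FIRE
t=7: input=0 -> V=0
t=8: input=2 -> V=0 FIRE
t=9: input=2 -> V=0 FIRE
t=10: input=2 -> V=0 FIRE

Answer: 0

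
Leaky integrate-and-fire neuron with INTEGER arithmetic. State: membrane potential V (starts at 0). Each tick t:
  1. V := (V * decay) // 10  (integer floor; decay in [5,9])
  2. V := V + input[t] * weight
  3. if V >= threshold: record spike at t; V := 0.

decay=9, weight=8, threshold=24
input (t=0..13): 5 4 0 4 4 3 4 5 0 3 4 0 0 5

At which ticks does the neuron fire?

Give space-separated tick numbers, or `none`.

t=0: input=5 -> V=0 FIRE
t=1: input=4 -> V=0 FIRE
t=2: input=0 -> V=0
t=3: input=4 -> V=0 FIRE
t=4: input=4 -> V=0 FIRE
t=5: input=3 -> V=0 FIRE
t=6: input=4 -> V=0 FIRE
t=7: input=5 -> V=0 FIRE
t=8: input=0 -> V=0
t=9: input=3 -> V=0 FIRE
t=10: input=4 -> V=0 FIRE
t=11: input=0 -> V=0
t=12: input=0 -> V=0
t=13: input=5 -> V=0 FIRE

Answer: 0 1 3 4 5 6 7 9 10 13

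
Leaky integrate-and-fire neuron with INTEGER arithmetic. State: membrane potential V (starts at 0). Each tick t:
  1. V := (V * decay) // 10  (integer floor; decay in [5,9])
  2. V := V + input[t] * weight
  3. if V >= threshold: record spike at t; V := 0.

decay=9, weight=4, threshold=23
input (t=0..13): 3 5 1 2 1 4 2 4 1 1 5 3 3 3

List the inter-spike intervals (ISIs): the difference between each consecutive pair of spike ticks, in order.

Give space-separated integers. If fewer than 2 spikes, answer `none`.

t=0: input=3 -> V=12
t=1: input=5 -> V=0 FIRE
t=2: input=1 -> V=4
t=3: input=2 -> V=11
t=4: input=1 -> V=13
t=5: input=4 -> V=0 FIRE
t=6: input=2 -> V=8
t=7: input=4 -> V=0 FIRE
t=8: input=1 -> V=4
t=9: input=1 -> V=7
t=10: input=5 -> V=0 FIRE
t=11: input=3 -> V=12
t=12: input=3 -> V=22
t=13: input=3 -> V=0 FIRE

Answer: 4 2 3 3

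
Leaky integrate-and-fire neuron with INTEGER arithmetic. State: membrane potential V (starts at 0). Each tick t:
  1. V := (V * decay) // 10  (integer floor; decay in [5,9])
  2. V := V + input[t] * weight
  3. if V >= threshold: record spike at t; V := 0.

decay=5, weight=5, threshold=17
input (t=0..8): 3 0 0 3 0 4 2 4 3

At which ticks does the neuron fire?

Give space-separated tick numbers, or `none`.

Answer: 5 7

Derivation:
t=0: input=3 -> V=15
t=1: input=0 -> V=7
t=2: input=0 -> V=3
t=3: input=3 -> V=16
t=4: input=0 -> V=8
t=5: input=4 -> V=0 FIRE
t=6: input=2 -> V=10
t=7: input=4 -> V=0 FIRE
t=8: input=3 -> V=15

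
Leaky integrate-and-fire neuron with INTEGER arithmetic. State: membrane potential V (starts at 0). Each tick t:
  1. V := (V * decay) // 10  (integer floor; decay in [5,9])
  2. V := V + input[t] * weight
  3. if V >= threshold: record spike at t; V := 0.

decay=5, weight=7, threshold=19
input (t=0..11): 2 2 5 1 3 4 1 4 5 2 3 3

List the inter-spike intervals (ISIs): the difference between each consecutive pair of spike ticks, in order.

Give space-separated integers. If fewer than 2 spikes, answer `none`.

t=0: input=2 -> V=14
t=1: input=2 -> V=0 FIRE
t=2: input=5 -> V=0 FIRE
t=3: input=1 -> V=7
t=4: input=3 -> V=0 FIRE
t=5: input=4 -> V=0 FIRE
t=6: input=1 -> V=7
t=7: input=4 -> V=0 FIRE
t=8: input=5 -> V=0 FIRE
t=9: input=2 -> V=14
t=10: input=3 -> V=0 FIRE
t=11: input=3 -> V=0 FIRE

Answer: 1 2 1 2 1 2 1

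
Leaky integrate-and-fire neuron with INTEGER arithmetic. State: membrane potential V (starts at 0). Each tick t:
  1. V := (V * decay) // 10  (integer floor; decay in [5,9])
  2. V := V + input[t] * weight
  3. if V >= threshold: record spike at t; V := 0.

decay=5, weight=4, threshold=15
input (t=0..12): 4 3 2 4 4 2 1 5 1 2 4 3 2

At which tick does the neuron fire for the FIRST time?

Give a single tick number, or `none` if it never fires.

t=0: input=4 -> V=0 FIRE
t=1: input=3 -> V=12
t=2: input=2 -> V=14
t=3: input=4 -> V=0 FIRE
t=4: input=4 -> V=0 FIRE
t=5: input=2 -> V=8
t=6: input=1 -> V=8
t=7: input=5 -> V=0 FIRE
t=8: input=1 -> V=4
t=9: input=2 -> V=10
t=10: input=4 -> V=0 FIRE
t=11: input=3 -> V=12
t=12: input=2 -> V=14

Answer: 0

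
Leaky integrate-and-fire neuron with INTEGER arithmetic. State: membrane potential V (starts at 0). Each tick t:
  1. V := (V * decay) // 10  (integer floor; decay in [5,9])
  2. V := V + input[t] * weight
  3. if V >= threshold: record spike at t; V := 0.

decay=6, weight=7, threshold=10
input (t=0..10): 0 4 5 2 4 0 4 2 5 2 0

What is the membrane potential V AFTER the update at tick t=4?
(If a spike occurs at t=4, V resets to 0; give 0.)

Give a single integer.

Answer: 0

Derivation:
t=0: input=0 -> V=0
t=1: input=4 -> V=0 FIRE
t=2: input=5 -> V=0 FIRE
t=3: input=2 -> V=0 FIRE
t=4: input=4 -> V=0 FIRE
t=5: input=0 -> V=0
t=6: input=4 -> V=0 FIRE
t=7: input=2 -> V=0 FIRE
t=8: input=5 -> V=0 FIRE
t=9: input=2 -> V=0 FIRE
t=10: input=0 -> V=0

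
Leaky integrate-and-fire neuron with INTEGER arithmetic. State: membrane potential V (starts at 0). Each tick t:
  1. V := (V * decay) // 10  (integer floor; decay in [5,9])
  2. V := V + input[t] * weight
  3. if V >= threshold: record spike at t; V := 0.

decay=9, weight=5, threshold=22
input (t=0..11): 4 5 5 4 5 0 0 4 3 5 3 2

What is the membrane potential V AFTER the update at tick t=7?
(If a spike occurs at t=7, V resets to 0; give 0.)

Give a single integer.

t=0: input=4 -> V=20
t=1: input=5 -> V=0 FIRE
t=2: input=5 -> V=0 FIRE
t=3: input=4 -> V=20
t=4: input=5 -> V=0 FIRE
t=5: input=0 -> V=0
t=6: input=0 -> V=0
t=7: input=4 -> V=20
t=8: input=3 -> V=0 FIRE
t=9: input=5 -> V=0 FIRE
t=10: input=3 -> V=15
t=11: input=2 -> V=0 FIRE

Answer: 20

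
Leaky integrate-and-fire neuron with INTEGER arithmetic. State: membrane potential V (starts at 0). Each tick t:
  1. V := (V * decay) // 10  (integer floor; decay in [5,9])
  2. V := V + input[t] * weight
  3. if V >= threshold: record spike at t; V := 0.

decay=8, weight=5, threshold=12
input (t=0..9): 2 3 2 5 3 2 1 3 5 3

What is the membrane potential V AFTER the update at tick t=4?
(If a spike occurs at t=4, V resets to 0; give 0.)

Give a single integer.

Answer: 0

Derivation:
t=0: input=2 -> V=10
t=1: input=3 -> V=0 FIRE
t=2: input=2 -> V=10
t=3: input=5 -> V=0 FIRE
t=4: input=3 -> V=0 FIRE
t=5: input=2 -> V=10
t=6: input=1 -> V=0 FIRE
t=7: input=3 -> V=0 FIRE
t=8: input=5 -> V=0 FIRE
t=9: input=3 -> V=0 FIRE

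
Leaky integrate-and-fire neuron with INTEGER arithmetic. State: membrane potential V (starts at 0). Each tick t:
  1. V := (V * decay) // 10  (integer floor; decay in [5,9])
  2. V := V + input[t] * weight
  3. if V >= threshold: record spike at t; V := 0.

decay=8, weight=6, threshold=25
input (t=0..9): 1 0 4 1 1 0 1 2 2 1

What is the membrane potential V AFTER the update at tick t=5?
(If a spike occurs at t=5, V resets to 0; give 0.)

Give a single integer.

Answer: 8

Derivation:
t=0: input=1 -> V=6
t=1: input=0 -> V=4
t=2: input=4 -> V=0 FIRE
t=3: input=1 -> V=6
t=4: input=1 -> V=10
t=5: input=0 -> V=8
t=6: input=1 -> V=12
t=7: input=2 -> V=21
t=8: input=2 -> V=0 FIRE
t=9: input=1 -> V=6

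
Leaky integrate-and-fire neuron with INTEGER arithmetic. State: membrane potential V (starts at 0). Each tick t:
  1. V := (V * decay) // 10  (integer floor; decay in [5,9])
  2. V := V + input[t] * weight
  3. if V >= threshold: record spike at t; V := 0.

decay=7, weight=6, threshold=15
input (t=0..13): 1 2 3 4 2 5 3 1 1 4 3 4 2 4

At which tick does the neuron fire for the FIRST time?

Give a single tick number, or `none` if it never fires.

Answer: 1

Derivation:
t=0: input=1 -> V=6
t=1: input=2 -> V=0 FIRE
t=2: input=3 -> V=0 FIRE
t=3: input=4 -> V=0 FIRE
t=4: input=2 -> V=12
t=5: input=5 -> V=0 FIRE
t=6: input=3 -> V=0 FIRE
t=7: input=1 -> V=6
t=8: input=1 -> V=10
t=9: input=4 -> V=0 FIRE
t=10: input=3 -> V=0 FIRE
t=11: input=4 -> V=0 FIRE
t=12: input=2 -> V=12
t=13: input=4 -> V=0 FIRE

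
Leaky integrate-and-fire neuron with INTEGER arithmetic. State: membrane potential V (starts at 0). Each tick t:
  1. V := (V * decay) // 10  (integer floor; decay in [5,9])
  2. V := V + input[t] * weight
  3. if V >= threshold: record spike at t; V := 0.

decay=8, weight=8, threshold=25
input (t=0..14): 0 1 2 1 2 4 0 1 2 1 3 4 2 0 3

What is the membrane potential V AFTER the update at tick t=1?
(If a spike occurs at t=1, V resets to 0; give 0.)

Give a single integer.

t=0: input=0 -> V=0
t=1: input=1 -> V=8
t=2: input=2 -> V=22
t=3: input=1 -> V=0 FIRE
t=4: input=2 -> V=16
t=5: input=4 -> V=0 FIRE
t=6: input=0 -> V=0
t=7: input=1 -> V=8
t=8: input=2 -> V=22
t=9: input=1 -> V=0 FIRE
t=10: input=3 -> V=24
t=11: input=4 -> V=0 FIRE
t=12: input=2 -> V=16
t=13: input=0 -> V=12
t=14: input=3 -> V=0 FIRE

Answer: 8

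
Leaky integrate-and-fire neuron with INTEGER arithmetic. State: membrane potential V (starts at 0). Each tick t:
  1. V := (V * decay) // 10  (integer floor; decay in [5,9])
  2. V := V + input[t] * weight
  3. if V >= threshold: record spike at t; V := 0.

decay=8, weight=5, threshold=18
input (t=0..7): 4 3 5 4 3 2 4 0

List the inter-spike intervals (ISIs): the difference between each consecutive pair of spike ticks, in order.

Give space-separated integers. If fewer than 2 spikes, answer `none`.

Answer: 2 1 2 1

Derivation:
t=0: input=4 -> V=0 FIRE
t=1: input=3 -> V=15
t=2: input=5 -> V=0 FIRE
t=3: input=4 -> V=0 FIRE
t=4: input=3 -> V=15
t=5: input=2 -> V=0 FIRE
t=6: input=4 -> V=0 FIRE
t=7: input=0 -> V=0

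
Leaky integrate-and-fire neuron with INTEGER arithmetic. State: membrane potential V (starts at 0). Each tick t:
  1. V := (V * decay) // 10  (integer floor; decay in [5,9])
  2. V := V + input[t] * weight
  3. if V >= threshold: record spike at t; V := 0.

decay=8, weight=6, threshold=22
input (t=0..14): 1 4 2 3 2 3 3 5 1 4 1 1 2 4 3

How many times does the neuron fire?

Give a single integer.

t=0: input=1 -> V=6
t=1: input=4 -> V=0 FIRE
t=2: input=2 -> V=12
t=3: input=3 -> V=0 FIRE
t=4: input=2 -> V=12
t=5: input=3 -> V=0 FIRE
t=6: input=3 -> V=18
t=7: input=5 -> V=0 FIRE
t=8: input=1 -> V=6
t=9: input=4 -> V=0 FIRE
t=10: input=1 -> V=6
t=11: input=1 -> V=10
t=12: input=2 -> V=20
t=13: input=4 -> V=0 FIRE
t=14: input=3 -> V=18

Answer: 6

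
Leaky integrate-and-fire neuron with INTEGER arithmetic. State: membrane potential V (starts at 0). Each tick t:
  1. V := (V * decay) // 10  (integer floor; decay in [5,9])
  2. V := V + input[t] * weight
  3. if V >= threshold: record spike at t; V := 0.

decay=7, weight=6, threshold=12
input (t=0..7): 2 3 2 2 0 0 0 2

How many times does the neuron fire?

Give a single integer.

Answer: 5

Derivation:
t=0: input=2 -> V=0 FIRE
t=1: input=3 -> V=0 FIRE
t=2: input=2 -> V=0 FIRE
t=3: input=2 -> V=0 FIRE
t=4: input=0 -> V=0
t=5: input=0 -> V=0
t=6: input=0 -> V=0
t=7: input=2 -> V=0 FIRE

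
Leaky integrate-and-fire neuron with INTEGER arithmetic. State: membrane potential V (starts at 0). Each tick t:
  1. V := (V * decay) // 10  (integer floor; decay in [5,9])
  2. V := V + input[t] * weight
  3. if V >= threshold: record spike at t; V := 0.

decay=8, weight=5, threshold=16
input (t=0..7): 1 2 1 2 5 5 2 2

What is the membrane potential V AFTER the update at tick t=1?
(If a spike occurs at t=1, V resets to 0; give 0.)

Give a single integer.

Answer: 14

Derivation:
t=0: input=1 -> V=5
t=1: input=2 -> V=14
t=2: input=1 -> V=0 FIRE
t=3: input=2 -> V=10
t=4: input=5 -> V=0 FIRE
t=5: input=5 -> V=0 FIRE
t=6: input=2 -> V=10
t=7: input=2 -> V=0 FIRE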